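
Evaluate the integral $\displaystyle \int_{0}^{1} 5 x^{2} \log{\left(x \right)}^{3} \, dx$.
$- \frac{10}{27}$

Consider the simpler parametrised integral
$$J(a) = \int_{0}^{1} 5 x^{a} \, dx = \frac{5}{a + 1}.$$

Differentiating under the integral sign brings down a factor of $\ln x$:
$$\frac{dJ}{da} = \int_{0}^{1} 5 x^{a} \log{\left(x \right)} \, dx = - \frac{5}{\left(a + 1\right)^{2}}.$$

Repeating $3$ times in total — each differentiation brings down another $\ln x$ — gives
$$\frac{d^{3}J}{da^{3}} = \int_{0}^{1} 5 x^{a} \log{\left(x \right)}^{3} \, dx = - \frac{30}{\left(a + 1\right)^{4}},$$
and the integrand here is exactly the target integrand, so $I = - \frac{30}{\left(a + 1\right)^{4}}$.

Setting $a = 2$:
$$I = - \frac{10}{27}.$$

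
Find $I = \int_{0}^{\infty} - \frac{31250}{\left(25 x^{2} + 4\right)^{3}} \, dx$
$- \frac{9375 \pi}{256}$

Begin with the known result
$$J(a) = \int_{0}^{\infty} - \frac{2}{a^{2} + x^{2}} \, dx = - \frac{\pi}{a}.$$

Differentiating under the integral sign with respect to $a$,
$$\frac{dJ}{da} = \int_{0}^{\infty} \frac{4 a}{\left(a^{2} + x^{2}\right)^{2}} \, dx = \frac{\pi}{a^{2}},$$
so $\int_{0}^{\infty} - \frac{2}{\left(a^{2} + x^{2}\right)^{2}} \, dx = - \frac{\pi}{2 a^{3}}$.

Repeating — each differentiation of $1/(x^2+a^2)^j$ produces $-2ja/(x^2+a^2)^{j+1}$ — and dividing through by $-2ja$ at each step yields, after $2$ differentiations in total,
$$\int_{0}^{\infty} - \frac{2}{\left(a^{2} + x^{2}\right)^{3}} \, dx = - \frac{3 \pi}{8 a^{5}}.$$

Setting $a = \frac{2}{5}$:
$$I = - \frac{9375 \pi}{256}.$$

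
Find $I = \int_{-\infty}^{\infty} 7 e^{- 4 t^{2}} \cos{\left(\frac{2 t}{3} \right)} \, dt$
$\frac{7 \sqrt{\pi}}{2 e^{\frac{1}{36}}}$

Let $b$ denote the cosine frequency and define $I(b) = \int_{-\infty}^{\infty} 7 e^{- 4 t^{2}} \cos{\left(b t \right)} \, dt$.

Differentiating under the integral sign,
$$I'(b) = \int_{-\infty}^{\infty} - 7 t e^{- 4 t^{2}} \sin{\left(b t \right)} \, dt.$$

Integrate $\int_{-\infty}^{\infty} t \sin(b t)\, e^{- 4 t^{2}}\, dt$ by parts with $u = \sin(b t)$ and $dv = t\, e^{- 4 t^{2}}\, dt$, giving $v = - \frac{e^{- 4 t^{2}}}{8}$. The boundary term vanishes and
$$\int_{-\infty}^{\infty} t \sin(b t)\, e^{- 4 t^{2}}\, dt = \frac{b}{8} \int_{-\infty}^{\infty} \cos(b t)\, e^{- 4 t^{2}}\, dt,$$
so $I'(b) = - \frac{b}{8}\, I(b)$.

This is a separable first-order ODE; solving with the initial condition $I(0) = \int_{-\infty}^{\infty} 7 e^{- 4 t^{2}}\,dt = \frac{7 \sqrt{\pi}}{2}$ gives
$$I(b) = \frac{7 \sqrt{\pi} e^{- \frac{b^{2}}{16}}}{2}.$$

Setting $b = \frac{2}{3}$:
$$I = \frac{7 \sqrt{\pi}}{2 e^{\frac{1}{36}}}.$$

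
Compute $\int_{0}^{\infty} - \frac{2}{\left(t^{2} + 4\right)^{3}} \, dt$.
$- \frac{3 \pi}{256}$

Start from the standard arctangent integral
$$J(a) = \int_{0}^{\infty} - \frac{2}{a^{2} + t^{2}} \, dt = - \frac{\pi}{a}.$$

Differentiating under the integral sign with respect to $a$,
$$\frac{dJ}{da} = \int_{0}^{\infty} \frac{4 a}{\left(a^{2} + t^{2}\right)^{2}} \, dt = \frac{\pi}{a^{2}},$$
so $\int_{0}^{\infty} - \frac{2}{\left(a^{2} + t^{2}\right)^{2}} \, dt = - \frac{\pi}{2 a^{3}}$.

Repeating — each differentiation of $1/(t^2+a^2)^j$ produces $-2ja/(t^2+a^2)^{j+1}$ — and dividing through by $-2ja$ at each step yields, after $2$ differentiations in total,
$$\int_{0}^{\infty} - \frac{2}{\left(a^{2} + t^{2}\right)^{3}} \, dt = - \frac{3 \pi}{8 a^{5}}.$$

Setting $a = 2$:
$$I = - \frac{3 \pi}{256}.$$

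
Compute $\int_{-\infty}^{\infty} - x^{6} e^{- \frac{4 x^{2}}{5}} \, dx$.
$- \frac{1875 \sqrt{5} \sqrt{\pi}}{1024}$

Consider the simpler parametrised integral
$$J(a) = \int_{-\infty}^{\infty} - e^{- a x^{2}} \, dx = - \frac{\sqrt{\pi}}{\sqrt{a}}.$$

Differentiating under the integral sign brings down a factor of $(-x^2)$:
$$\frac{dJ}{da} = \int_{-\infty}^{\infty} x^{2} e^{- a x^{2}} \, dx = \frac{\sqrt{\pi}}{2 a^{\frac{3}{2}}}.$$

Repeating $3$ times in total — each differentiation brings down another $(-x^2)$ — gives
$$\frac{d^{3}J}{da^{3}} = \int_{-\infty}^{\infty} x^{6} e^{- a x^{2}} \, dx = \frac{15 \sqrt{\pi}}{8 a^{\frac{7}{2}}},$$
and the integrand here is $(-1)^{3}$ times the target integrand, so $I = (-1)^{3}\,\frac{d^{3}J}{da^{3}} = - \frac{15 \sqrt{\pi}}{8 a^{\frac{7}{2}}}$.

Setting $a = \frac{4}{5}$:
$$I = - \frac{1875 \sqrt{5} \sqrt{\pi}}{1024}.$$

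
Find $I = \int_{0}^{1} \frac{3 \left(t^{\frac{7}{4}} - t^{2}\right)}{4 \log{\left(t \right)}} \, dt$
$\log{\left(\frac{11^{\frac{3}{4}} \sqrt{2} \sqrt[4]{3}}{12} \right)}$

Replace the exponent $\frac{7}{4}$ by a parameter $a$: let $I(a) = \int_{0}^{1} \frac{3 \left(- t^{2} + t^{a}\right)}{4 \log{\left(t \right)}} \, dt$.

Since $\dfrac{\partial}{\partial a}\,t^{a} = t^{a} \ln t$, the $\ln t$ in the denominator cancels and
$$\frac{dI}{da} = \int_{0}^{1} \frac{3}{4} t^{a} \, dt = \frac{3}{4} \left[\frac{t^{a+1}}{a+1}\right]_0^1 = \frac{3}{4 \left(a + 1\right)}.$$

Integrating with respect to $a$ gives $I(a) = \frac{3 \log{\left(a + 1 \right)}}{4} - \frac{3 \log{\left(3 \right)}}{4} + C$.

At $a = 2$ the integrand is identically $0$, so $I(2) = 0$. The closed form gives $0$, hence $C = 0$.

Setting $a = \frac{7}{4}$:
$$I = \log{\left(\frac{11^{\frac{3}{4}} \sqrt{2} \sqrt[4]{3}}{12} \right)}.$$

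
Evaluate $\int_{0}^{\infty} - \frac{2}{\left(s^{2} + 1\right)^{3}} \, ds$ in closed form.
$- \frac{3 \pi}{8}$

Recall the elementary integral
$$J(a) = \int_{0}^{\infty} - \frac{2}{a^{2} + s^{2}} \, ds = - \frac{\pi}{a}.$$

Differentiating under the integral sign with respect to $a$,
$$\frac{dJ}{da} = \int_{0}^{\infty} \frac{4 a}{\left(a^{2} + s^{2}\right)^{2}} \, ds = \frac{\pi}{a^{2}},$$
so $\int_{0}^{\infty} - \frac{2}{\left(a^{2} + s^{2}\right)^{2}} \, ds = - \frac{\pi}{2 a^{3}}$.

Repeating — each differentiation of $1/(s^2+a^2)^j$ produces $-2ja/(s^2+a^2)^{j+1}$ — and dividing through by $-2ja$ at each step yields, after $2$ differentiations in total,
$$\int_{0}^{\infty} - \frac{2}{\left(a^{2} + s^{2}\right)^{3}} \, ds = - \frac{3 \pi}{8 a^{5}}.$$

Setting $a = 1$:
$$I = - \frac{3 \pi}{8}.$$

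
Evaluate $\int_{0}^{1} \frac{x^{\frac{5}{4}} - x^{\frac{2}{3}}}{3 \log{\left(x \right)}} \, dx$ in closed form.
$\log{\left(\frac{3 \sqrt[3]{50}}{10} \right)}$

Introduce a parameter $a$ in the exponent: let $I(a) = \int_{0}^{1} \frac{- x^{\frac{2}{3}} + x^{a}}{3 \log{\left(x \right)}} \, dx$.

Since $\dfrac{\partial}{\partial a}\,x^{a} = x^{a} \ln x$, the $\ln x$ in the denominator cancels and
$$\frac{dI}{da} = \int_{0}^{1} \frac{1}{3} x^{a} \, dx = \frac{1}{3} \left[\frac{x^{a+1}}{a+1}\right]_0^1 = \frac{1}{3 \left(a + 1\right)}.$$

Integrating with respect to $a$ gives $I(a) = \frac{\log{\left(a + 1 \right)}}{3} - \frac{\log{\left(5 \right)}}{3} + \frac{\log{\left(3 \right)}}{3} + C$.

At $a = \frac{2}{3}$ the integrand is identically $0$, so $I(\frac{2}{3}) = 0$. The closed form gives $0$, hence $C = 0$.

Setting $a = \frac{5}{4}$:
$$I = \log{\left(\frac{3 \sqrt[3]{50}}{10} \right)}.$$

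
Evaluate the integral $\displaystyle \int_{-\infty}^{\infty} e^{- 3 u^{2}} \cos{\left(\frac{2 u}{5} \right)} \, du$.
$\frac{\sqrt{3} \sqrt{\pi}}{3 e^{\frac{1}{75}}}$

Let $b$ denote the cosine frequency and define $I(b) = \int_{-\infty}^{\infty} e^{- 3 u^{2}} \cos{\left(b u \right)} \, du$.

Differentiating under the integral sign,
$$I'(b) = \int_{-\infty}^{\infty} - u e^{- 3 u^{2}} \sin{\left(b u \right)} \, du.$$

Integrate $\int_{-\infty}^{\infty} u \sin(b u)\, e^{- 3 u^{2}}\, du$ by parts with $w = \sin(b u)$ and $dv = u\, e^{- 3 u^{2}}\, du$, giving $v = - \frac{e^{- 3 u^{2}}}{6}$. The boundary term vanishes and
$$\int_{-\infty}^{\infty} u \sin(b u)\, e^{- 3 u^{2}}\, du = \frac{b}{6} \int_{-\infty}^{\infty} \cos(b u)\, e^{- 3 u^{2}}\, du,$$
so $I'(b) = - \frac{b}{6}\, I(b)$.

This is a separable first-order ODE; solving with the initial condition $I(0) = \int_{-\infty}^{\infty} e^{- 3 u^{2}}\,du = \frac{\sqrt{3} \sqrt{\pi}}{3}$ gives
$$I(b) = \frac{\sqrt{3} \sqrt{\pi} e^{- \frac{b^{2}}{12}}}{3}.$$

Setting $b = \frac{2}{5}$:
$$I = \frac{\sqrt{3} \sqrt{\pi}}{3 e^{\frac{1}{75}}}.$$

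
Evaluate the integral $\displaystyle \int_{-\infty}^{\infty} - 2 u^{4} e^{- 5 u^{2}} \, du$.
$- \frac{3 \sqrt{5} \sqrt{\pi}}{250}$

Consider the simpler parametrised integral
$$J(a) = \int_{-\infty}^{\infty} - 2 e^{- a u^{2}} \, du = - \frac{2 \sqrt{\pi}}{\sqrt{a}}.$$

Differentiating under the integral sign brings down a factor of $(-u^2)$:
$$\frac{dJ}{da} = \int_{-\infty}^{\infty} 2 u^{2} e^{- a u^{2}} \, du = \frac{\sqrt{\pi}}{a^{\frac{3}{2}}}.$$

Repeating twice in total — each differentiation brings down another $(-u^2)$ — gives
$$\frac{d^{2}J}{da^{2}} = \int_{-\infty}^{\infty} - 2 u^{4} e^{- a u^{2}} \, du = - \frac{3 \sqrt{\pi}}{2 a^{\frac{5}{2}}},$$
and the integrand here is exactly the target integrand, so $I = - \frac{3 \sqrt{\pi}}{2 a^{\frac{5}{2}}}$.

Setting $a = 5$:
$$I = - \frac{3 \sqrt{5} \sqrt{\pi}}{250}.$$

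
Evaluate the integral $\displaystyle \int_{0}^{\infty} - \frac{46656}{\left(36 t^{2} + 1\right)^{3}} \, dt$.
$- 1458 \pi$

Begin with the known result
$$J(a) = \int_{0}^{\infty} - \frac{1}{a^{2} + t^{2}} \, dt = - \frac{\pi}{2 a}.$$

Differentiating under the integral sign with respect to $a$,
$$\frac{dJ}{da} = \int_{0}^{\infty} \frac{2 a}{\left(a^{2} + t^{2}\right)^{2}} \, dt = \frac{\pi}{2 a^{2}},$$
so $\int_{0}^{\infty} - \frac{1}{\left(a^{2} + t^{2}\right)^{2}} \, dt = - \frac{\pi}{4 a^{3}}$.

Repeating — each differentiation of $1/(t^2+a^2)^j$ produces $-2ja/(t^2+a^2)^{j+1}$ — and dividing through by $-2ja$ at each step yields, after $2$ differentiations in total,
$$\int_{0}^{\infty} - \frac{1}{\left(a^{2} + t^{2}\right)^{3}} \, dt = - \frac{3 \pi}{16 a^{5}}.$$

Setting $a = \frac{1}{6}$:
$$I = - 1458 \pi.$$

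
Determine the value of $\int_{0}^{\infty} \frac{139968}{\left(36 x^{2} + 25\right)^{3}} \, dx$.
$\frac{4374 \pi}{3125}$

Start from the standard arctangent integral
$$J(a) = \int_{0}^{\infty} \frac{3}{a^{2} + x^{2}} \, dx = \frac{3 \pi}{2 a}.$$

Differentiating under the integral sign with respect to $a$,
$$\frac{dJ}{da} = \int_{0}^{\infty} - \frac{6 a}{\left(a^{2} + x^{2}\right)^{2}} \, dx = - \frac{3 \pi}{2 a^{2}},$$
so $\int_{0}^{\infty} \frac{3}{\left(a^{2} + x^{2}\right)^{2}} \, dx = \frac{3 \pi}{4 a^{3}}$.

Repeating — each differentiation of $1/(x^2+a^2)^j$ produces $-2ja/(x^2+a^2)^{j+1}$ — and dividing through by $-2ja$ at each step yields, after $2$ differentiations in total,
$$\int_{0}^{\infty} \frac{3}{\left(a^{2} + x^{2}\right)^{3}} \, dx = \frac{9 \pi}{16 a^{5}}.$$

Setting $a = \frac{5}{6}$:
$$I = \frac{4374 \pi}{3125}.$$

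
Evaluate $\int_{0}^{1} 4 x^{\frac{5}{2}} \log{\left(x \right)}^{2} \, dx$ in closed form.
$\frac{64}{343}$

Consider the simpler parametrised integral
$$J(a) = \int_{0}^{1} 4 x^{a} \, dx = \frac{4}{a + 1}.$$

Differentiating under the integral sign brings down a factor of $\ln x$:
$$\frac{dJ}{da} = \int_{0}^{1} 4 x^{a} \log{\left(x \right)} \, dx = - \frac{4}{\left(a + 1\right)^{2}}.$$

Repeating twice in total — each differentiation brings down another $\ln x$ — gives
$$\frac{d^{2}J}{da^{2}} = \int_{0}^{1} 4 x^{a} \log{\left(x \right)}^{2} \, dx = \frac{8}{\left(a + 1\right)^{3}},$$
and the integrand here is exactly the target integrand, so $I = \frac{8}{\left(a + 1\right)^{3}}$.

Setting $a = \frac{5}{2}$:
$$I = \frac{64}{343}.$$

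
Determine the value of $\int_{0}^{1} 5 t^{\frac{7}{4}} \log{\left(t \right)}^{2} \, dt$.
$\frac{640}{1331}$

Begin with the known integral
$$J(a) = \int_{0}^{1} 5 t^{a} \, dt = \frac{5}{a + 1}.$$

Differentiating under the integral sign brings down a factor of $\ln t$:
$$\frac{dJ}{da} = \int_{0}^{1} 5 t^{a} \log{\left(t \right)} \, dt = - \frac{5}{\left(a + 1\right)^{2}}.$$

Repeating twice in total — each differentiation brings down another $\ln t$ — gives
$$\frac{d^{2}J}{da^{2}} = \int_{0}^{1} 5 t^{a} \log{\left(t \right)}^{2} \, dt = \frac{10}{\left(a + 1\right)^{3}},$$
and the integrand here is exactly the target integrand, so $I = \frac{10}{\left(a + 1\right)^{3}}$.

Setting $a = \frac{7}{4}$:
$$I = \frac{640}{1331}.$$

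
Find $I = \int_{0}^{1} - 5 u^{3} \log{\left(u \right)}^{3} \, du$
$\frac{15}{128}$

Consider the simpler parametrised integral
$$J(a) = \int_{0}^{1} - 5 u^{a} \, du = - \frac{5}{a + 1}.$$

Differentiating under the integral sign brings down a factor of $\ln u$:
$$\frac{dJ}{da} = \int_{0}^{1} - 5 u^{a} \log{\left(u \right)} \, du = \frac{5}{\left(a + 1\right)^{2}}.$$

Repeating $3$ times in total — each differentiation brings down another $\ln u$ — gives
$$\frac{d^{3}J}{da^{3}} = \int_{0}^{1} - 5 u^{a} \log{\left(u \right)}^{3} \, du = \frac{30}{\left(a + 1\right)^{4}},$$
and the integrand here is exactly the target integrand, so $I = \frac{30}{\left(a + 1\right)^{4}}$.

Setting $a = 3$:
$$I = \frac{15}{128}.$$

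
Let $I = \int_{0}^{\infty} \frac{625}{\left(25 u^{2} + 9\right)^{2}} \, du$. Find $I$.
$\frac{125 \pi}{108}$

Start from the standard arctangent integral
$$J(a) = \int_{0}^{\infty} \frac{1}{a^{2} + u^{2}} \, du = \frac{\pi}{2 a}.$$

Differentiating under the integral sign with respect to $a$,
$$\frac{dJ}{da} = \int_{0}^{\infty} - \frac{2 a}{\left(a^{2} + u^{2}\right)^{2}} \, du = - \frac{\pi}{2 a^{2}},$$
so $\int_{0}^{\infty} \frac{1}{\left(a^{2} + u^{2}\right)^{2}} \, du = \frac{\pi}{4 a^{3}}$.

Setting $a = \frac{3}{5}$:
$$I = \frac{125 \pi}{108}.$$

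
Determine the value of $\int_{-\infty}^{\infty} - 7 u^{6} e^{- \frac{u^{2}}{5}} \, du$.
$- \frac{13125 \sqrt{5} \sqrt{\pi}}{8}$

Consider the simpler parametrised integral
$$J(a) = \int_{-\infty}^{\infty} - 7 e^{- a u^{2}} \, du = - \frac{7 \sqrt{\pi}}{\sqrt{a}}.$$

Differentiating under the integral sign brings down a factor of $(-u^2)$:
$$\frac{dJ}{da} = \int_{-\infty}^{\infty} 7 u^{2} e^{- a u^{2}} \, du = \frac{7 \sqrt{\pi}}{2 a^{\frac{3}{2}}}.$$

Repeating $3$ times in total — each differentiation brings down another $(-u^2)$ — gives
$$\frac{d^{3}J}{da^{3}} = \int_{-\infty}^{\infty} 7 u^{6} e^{- a u^{2}} \, du = \frac{105 \sqrt{\pi}}{8 a^{\frac{7}{2}}},$$
and the integrand here is $(-1)^{3}$ times the target integrand, so $I = (-1)^{3}\,\frac{d^{3}J}{da^{3}} = - \frac{105 \sqrt{\pi}}{8 a^{\frac{7}{2}}}$.

Setting $a = \frac{1}{5}$:
$$I = - \frac{13125 \sqrt{5} \sqrt{\pi}}{8}.$$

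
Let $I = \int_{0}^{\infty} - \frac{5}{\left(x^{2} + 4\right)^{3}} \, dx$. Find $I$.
$- \frac{15 \pi}{512}$

Start from the standard arctangent integral
$$J(a) = \int_{0}^{\infty} - \frac{5}{a^{2} + x^{2}} \, dx = - \frac{5 \pi}{2 a}.$$

Differentiating under the integral sign with respect to $a$,
$$\frac{dJ}{da} = \int_{0}^{\infty} \frac{10 a}{\left(a^{2} + x^{2}\right)^{2}} \, dx = \frac{5 \pi}{2 a^{2}},$$
so $\int_{0}^{\infty} - \frac{5}{\left(a^{2} + x^{2}\right)^{2}} \, dx = - \frac{5 \pi}{4 a^{3}}$.

Repeating — each differentiation of $1/(x^2+a^2)^j$ produces $-2ja/(x^2+a^2)^{j+1}$ — and dividing through by $-2ja$ at each step yields, after $2$ differentiations in total,
$$\int_{0}^{\infty} - \frac{5}{\left(a^{2} + x^{2}\right)^{3}} \, dx = - \frac{15 \pi}{16 a^{5}}.$$

Setting $a = 2$:
$$I = - \frac{15 \pi}{512}.$$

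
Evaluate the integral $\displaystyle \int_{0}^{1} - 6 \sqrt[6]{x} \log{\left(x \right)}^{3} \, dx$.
$\frac{46656}{2401}$

Start from the elementary integral
$$J(a) = \int_{0}^{1} - 6 x^{a} \, dx = - \frac{6}{a + 1}.$$

Differentiating under the integral sign brings down a factor of $\ln x$:
$$\frac{dJ}{da} = \int_{0}^{1} - 6 x^{a} \log{\left(x \right)} \, dx = \frac{6}{\left(a + 1\right)^{2}}.$$

Repeating $3$ times in total — each differentiation brings down another $\ln x$ — gives
$$\frac{d^{3}J}{da^{3}} = \int_{0}^{1} - 6 x^{a} \log{\left(x \right)}^{3} \, dx = \frac{36}{\left(a + 1\right)^{4}},$$
and the integrand here is exactly the target integrand, so $I = \frac{36}{\left(a + 1\right)^{4}}$.

Setting $a = \frac{1}{6}$:
$$I = \frac{46656}{2401}.$$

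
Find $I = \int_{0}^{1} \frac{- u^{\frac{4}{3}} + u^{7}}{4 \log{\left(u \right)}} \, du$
$- \frac{\log{\left(7 \right)}}{4} + \frac{\log{\left(24 \right)}}{4}$

Replace the exponent $\frac{4}{3}$ by a parameter $a$: let $I(a) = \int_{0}^{1} \frac{u^{7} - u^{a}}{4 \log{\left(u \right)}} \, du$.

Since $\dfrac{\partial}{\partial a}\,u^{a} = u^{a} \ln u$, the $\ln u$ in the denominator cancels and
$$\frac{dI}{da} = \int_{0}^{1} - \frac{1}{4} u^{a} \, du = - \frac{1}{4} \left[\frac{u^{a+1}}{a+1}\right]_0^1 = - \frac{1}{4 a + 4}.$$

Integrating with respect to $a$ gives $I(a) = - \frac{\log{\left(a + 1 \right)}}{4} + \frac{3 \log{\left(2 \right)}}{4} + C$.

At $a = 7$ the integrand is identically $0$, so $I(7) = 0$. The closed form gives $0$, hence $C = 0$.

Setting $a = \frac{4}{3}$:
$$I = - \frac{\log{\left(7 \right)}}{4} + \frac{\log{\left(24 \right)}}{4}.$$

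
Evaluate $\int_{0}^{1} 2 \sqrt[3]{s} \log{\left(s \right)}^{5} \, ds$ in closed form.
$- \frac{10935}{256}$

Start from the elementary integral
$$J(a) = \int_{0}^{1} 2 s^{a} \, ds = \frac{2}{a + 1}.$$

Differentiating under the integral sign brings down a factor of $\ln s$:
$$\frac{dJ}{da} = \int_{0}^{1} 2 s^{a} \log{\left(s \right)} \, ds = - \frac{2}{\left(a + 1\right)^{2}}.$$

Repeating $5$ times in total — each differentiation brings down another $\ln s$ — gives
$$\frac{d^{5}J}{da^{5}} = \int_{0}^{1} 2 s^{a} \log{\left(s \right)}^{5} \, ds = - \frac{240}{\left(a + 1\right)^{6}},$$
and the integrand here is exactly the target integrand, so $I = - \frac{240}{\left(a + 1\right)^{6}}$.

Setting $a = \frac{1}{3}$:
$$I = - \frac{10935}{256}.$$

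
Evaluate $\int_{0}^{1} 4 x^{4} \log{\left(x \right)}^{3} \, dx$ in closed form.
$- \frac{24}{625}$

Begin with the known integral
$$J(a) = \int_{0}^{1} 4 x^{a} \, dx = \frac{4}{a + 1}.$$

Differentiating under the integral sign brings down a factor of $\ln x$:
$$\frac{dJ}{da} = \int_{0}^{1} 4 x^{a} \log{\left(x \right)} \, dx = - \frac{4}{\left(a + 1\right)^{2}}.$$

Repeating $3$ times in total — each differentiation brings down another $\ln x$ — gives
$$\frac{d^{3}J}{da^{3}} = \int_{0}^{1} 4 x^{a} \log{\left(x \right)}^{3} \, dx = - \frac{24}{\left(a + 1\right)^{4}},$$
and the integrand here is exactly the target integrand, so $I = - \frac{24}{\left(a + 1\right)^{4}}$.

Setting $a = 4$:
$$I = - \frac{24}{625}.$$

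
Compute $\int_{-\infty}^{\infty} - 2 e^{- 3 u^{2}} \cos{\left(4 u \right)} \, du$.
$- \frac{2 \sqrt{3} \sqrt{\pi}}{3 e^{\frac{4}{3}}}$

Treat the cosine frequency as a parameter and define $I(b) = \int_{-\infty}^{\infty} - 2 e^{- 3 u^{2}} \cos{\left(b u \right)} \, du$.

Differentiating under the integral sign,
$$I'(b) = \int_{-\infty}^{\infty} 2 u e^{- 3 u^{2}} \sin{\left(b u \right)} \, du.$$

Integrate $\int_{-\infty}^{\infty} u \sin(b u)\, e^{- 3 u^{2}}\, du$ by parts with $w = \sin(b u)$ and $dv = u\, e^{- 3 u^{2}}\, du$, giving $v = - \frac{e^{- 3 u^{2}}}{6}$. The boundary term vanishes and
$$\int_{-\infty}^{\infty} u \sin(b u)\, e^{- 3 u^{2}}\, du = \frac{b}{6} \int_{-\infty}^{\infty} \cos(b u)\, e^{- 3 u^{2}}\, du,$$
so $I'(b) = - \frac{b}{6}\, I(b)$.

This is a separable first-order ODE; solving with the initial condition $I(0) = \int_{-\infty}^{\infty} - 2 e^{- 3 u^{2}}\,du = - \frac{2 \sqrt{3} \sqrt{\pi}}{3}$ gives
$$I(b) = - \frac{2 \sqrt{3} \sqrt{\pi} e^{- \frac{b^{2}}{12}}}{3}.$$

Setting $b = 4$:
$$I = - \frac{2 \sqrt{3} \sqrt{\pi}}{3 e^{\frac{4}{3}}}.$$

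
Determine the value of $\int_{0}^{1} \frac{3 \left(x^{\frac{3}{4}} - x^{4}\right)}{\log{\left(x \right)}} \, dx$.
$\log{\left(\frac{343}{8000} \right)}$

Replace the exponent $\frac{3}{4}$ by a parameter $a$: let $I(a) = \int_{0}^{1} \frac{3 \left(- x^{4} + x^{a}\right)}{\log{\left(x \right)}} \, dx$.

Since $\dfrac{\partial}{\partial a}\,x^{a} = x^{a} \ln x$, the $\ln x$ in the denominator cancels and
$$\frac{dI}{da} = \int_{0}^{1} 3 x^{a} \, dx = 3 \left[\frac{x^{a+1}}{a+1}\right]_0^1 = \frac{3}{a + 1}.$$

Integrating with respect to $a$ gives $I(a) = \log{\left(\frac{\left(a + 1\right)^{3}}{125} \right)} + C$.

At $a = 4$ the integrand is identically $0$, so $I(4) = 0$. The closed form gives $0$, hence $C = 0$.

Setting $a = \frac{3}{4}$:
$$I = \log{\left(\frac{343}{8000} \right)}.$$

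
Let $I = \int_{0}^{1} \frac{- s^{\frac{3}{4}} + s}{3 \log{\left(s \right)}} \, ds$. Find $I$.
$- \frac{\log{\left(7 \right)}}{3} + \log{\left(2 \right)}$

Introduce a parameter $a$ in the exponent: let $I(a) = \int_{0}^{1} \frac{s - s^{a}}{3 \log{\left(s \right)}} \, ds$.

Since $\dfrac{\partial}{\partial a}\,s^{a} = s^{a} \ln s$, the $\ln s$ in the denominator cancels and
$$\frac{dI}{da} = \int_{0}^{1} - \frac{1}{3} s^{a} \, ds = - \frac{1}{3} \left[\frac{s^{a+1}}{a+1}\right]_0^1 = - \frac{1}{3 a + 3}.$$

Integrating with respect to $a$ gives $I(a) = - \frac{\log{\left(a + 1 \right)}}{3} + \frac{\log{\left(2 \right)}}{3} + C$.

At $a = 1$ the integrand is identically $0$, so $I(1) = 0$. The closed form gives $0$, hence $C = 0$.

Setting $a = \frac{3}{4}$:
$$I = - \frac{\log{\left(7 \right)}}{3} + \log{\left(2 \right)}.$$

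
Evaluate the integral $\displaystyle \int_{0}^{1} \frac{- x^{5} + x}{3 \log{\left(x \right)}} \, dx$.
$- \frac{\log{\left(6 \right)}}{3} + \frac{\log{\left(2 \right)}}{3}$

Consider the one-parameter family: let $I(a) = \int_{0}^{1} \frac{x - x^{a}}{3 \log{\left(x \right)}} \, dx$.

Since $\dfrac{\partial}{\partial a}\,x^{a} = x^{a} \ln x$, the $\ln x$ in the denominator cancels and
$$\frac{dI}{da} = \int_{0}^{1} - \frac{1}{3} x^{a} \, dx = - \frac{1}{3} \left[\frac{x^{a+1}}{a+1}\right]_0^1 = - \frac{1}{3 a + 3}.$$

Integrating with respect to $a$ gives $I(a) = - \frac{\log{\left(a + 1 \right)}}{3} + \frac{\log{\left(2 \right)}}{3} + C$.

At $a = 1$ the integrand is identically $0$, so $I(1) = 0$. The closed form gives $0$, hence $C = 0$.

Setting $a = 5$:
$$I = - \frac{\log{\left(6 \right)}}{3} + \frac{\log{\left(2 \right)}}{3}.$$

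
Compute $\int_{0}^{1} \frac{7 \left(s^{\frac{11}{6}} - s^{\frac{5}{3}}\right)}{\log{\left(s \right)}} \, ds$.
$- \log{\left(\frac{268435456}{410338673} \right)}$

Introduce a parameter $a$ in the exponent: let $I(a) = \int_{0}^{1} \frac{7 \left(s^{\frac{11}{6}} - s^{a}\right)}{\log{\left(s \right)}} \, ds$.

Since $\dfrac{\partial}{\partial a}\,s^{a} = s^{a} \ln s$, the $\ln s$ in the denominator cancels and
$$\frac{dI}{da} = \int_{0}^{1} -7 s^{a} \, ds = -7 \left[\frac{s^{a+1}}{a+1}\right]_0^1 = - \frac{7}{a + 1}.$$

Integrating with respect to $a$ gives $I(a) = - \log{\left(\frac{279936 \left(a + 1\right)^{7}}{410338673} \right)} + C$.

At $a = \frac{11}{6}$ the integrand is identically $0$, so $I(\frac{11}{6}) = 0$. The closed form gives $0$, hence $C = 0$.

Setting $a = \frac{5}{3}$:
$$I = - \log{\left(\frac{268435456}{410338673} \right)}.$$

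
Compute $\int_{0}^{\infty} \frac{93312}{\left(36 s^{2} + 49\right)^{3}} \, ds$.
$\frac{2916 \pi}{16807}$

Start from the standard arctangent integral
$$J(a) = \int_{0}^{\infty} \frac{2}{a^{2} + s^{2}} \, ds = \frac{\pi}{a}.$$

Differentiating under the integral sign with respect to $a$,
$$\frac{dJ}{da} = \int_{0}^{\infty} - \frac{4 a}{\left(a^{2} + s^{2}\right)^{2}} \, ds = - \frac{\pi}{a^{2}},$$
so $\int_{0}^{\infty} \frac{2}{\left(a^{2} + s^{2}\right)^{2}} \, ds = \frac{\pi}{2 a^{3}}$.

Repeating — each differentiation of $1/(s^2+a^2)^j$ produces $-2ja/(s^2+a^2)^{j+1}$ — and dividing through by $-2ja$ at each step yields, after $2$ differentiations in total,
$$\int_{0}^{\infty} \frac{2}{\left(a^{2} + s^{2}\right)^{3}} \, ds = \frac{3 \pi}{8 a^{5}}.$$

Setting $a = \frac{7}{6}$:
$$I = \frac{2916 \pi}{16807}.$$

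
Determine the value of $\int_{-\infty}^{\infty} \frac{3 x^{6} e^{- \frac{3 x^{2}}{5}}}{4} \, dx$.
$\frac{625 \sqrt{15} \sqrt{\pi}}{288}$

Start from the elementary integral
$$J(a) = \int_{-\infty}^{\infty} \frac{3 e^{- a x^{2}}}{4} \, dx = \frac{3 \sqrt{\pi}}{4 \sqrt{a}}.$$

Differentiating under the integral sign brings down a factor of $(-x^2)$:
$$\frac{dJ}{da} = \int_{-\infty}^{\infty} - \frac{3 x^{2} e^{- a x^{2}}}{4} \, dx = - \frac{3 \sqrt{\pi}}{8 a^{\frac{3}{2}}}.$$

Repeating $3$ times in total — each differentiation brings down another $(-x^2)$ — gives
$$\frac{d^{3}J}{da^{3}} = \int_{-\infty}^{\infty} - \frac{3 x^{6} e^{- a x^{2}}}{4} \, dx = - \frac{45 \sqrt{\pi}}{32 a^{\frac{7}{2}}},$$
and the integrand here is $(-1)^{3}$ times the target integrand, so $I = (-1)^{3}\,\frac{d^{3}J}{da^{3}} = \frac{45 \sqrt{\pi}}{32 a^{\frac{7}{2}}}$.

Setting $a = \frac{3}{5}$:
$$I = \frac{625 \sqrt{15} \sqrt{\pi}}{288}.$$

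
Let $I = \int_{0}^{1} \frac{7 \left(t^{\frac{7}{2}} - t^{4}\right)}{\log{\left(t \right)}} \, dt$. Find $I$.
$\log{\left(\frac{4782969}{10000000} \right)}$

Introduce a parameter $a$ in the exponent: let $I(a) = \int_{0}^{1} \frac{7 \left(- t^{4} + t^{a}\right)}{\log{\left(t \right)}} \, dt$.

Since $\dfrac{\partial}{\partial a}\,t^{a} = t^{a} \ln t$, the $\ln t$ in the denominator cancels and
$$\frac{dI}{da} = \int_{0}^{1} 7 t^{a} \, dt = 7 \left[\frac{t^{a+1}}{a+1}\right]_0^1 = \frac{7}{a + 1}.$$

Integrating with respect to $a$ gives $I(a) = \log{\left(\frac{\left(a + 1\right)^{7}}{78125} \right)} + C$.

At $a = 4$ the integrand is identically $0$, so $I(4) = 0$. The closed form gives $0$, hence $C = 0$.

Setting $a = \frac{7}{2}$:
$$I = \log{\left(\frac{4782969}{10000000} \right)}.$$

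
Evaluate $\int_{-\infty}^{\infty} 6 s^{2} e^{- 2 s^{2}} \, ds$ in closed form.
$\frac{3 \sqrt{2} \sqrt{\pi}}{4}$

Begin with the known integral
$$J(a) = \int_{-\infty}^{\infty} 6 e^{- a s^{2}} \, ds = \frac{6 \sqrt{\pi}}{\sqrt{a}}.$$

Differentiating under the integral sign brings down a factor of $(-s^2)$:
$$\frac{dJ}{da} = \int_{-\infty}^{\infty} - 6 s^{2} e^{- a s^{2}} \, ds = - \frac{3 \sqrt{\pi}}{a^{\frac{3}{2}}}.$$

The integral on the left is $-I$, so $I = \frac{3 \sqrt{\pi}}{a^{\frac{3}{2}}}$.

Setting $a = 2$:
$$I = \frac{3 \sqrt{2} \sqrt{\pi}}{4}.$$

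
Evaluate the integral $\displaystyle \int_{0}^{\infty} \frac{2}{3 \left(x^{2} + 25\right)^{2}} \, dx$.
$\frac{\pi}{750}$

Recall the elementary integral
$$J(a) = \int_{0}^{\infty} \frac{2}{3 \left(a^{2} + x^{2}\right)} \, dx = \frac{\pi}{3 a}.$$

Differentiating under the integral sign with respect to $a$,
$$\frac{dJ}{da} = \int_{0}^{\infty} - \frac{4 a}{3 \left(a^{2} + x^{2}\right)^{2}} \, dx = - \frac{\pi}{3 a^{2}},$$
so $\int_{0}^{\infty} \frac{2}{3 \left(a^{2} + x^{2}\right)^{2}} \, dx = \frac{\pi}{6 a^{3}}$.

Setting $a = 5$:
$$I = \frac{\pi}{750}.$$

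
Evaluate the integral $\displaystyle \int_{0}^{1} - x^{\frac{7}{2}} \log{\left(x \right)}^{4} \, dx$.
$- \frac{256}{19683}$

Begin with the known integral
$$J(a) = \int_{0}^{1} - x^{a} \, dx = - \frac{1}{a + 1}.$$

Differentiating under the integral sign brings down a factor of $\ln x$:
$$\frac{dJ}{da} = \int_{0}^{1} - x^{a} \log{\left(x \right)} \, dx = \frac{1}{\left(a + 1\right)^{2}}.$$

Repeating $4$ times in total — each differentiation brings down another $\ln x$ — gives
$$\frac{d^{4}J}{da^{4}} = \int_{0}^{1} - x^{a} \log{\left(x \right)}^{4} \, dx = - \frac{24}{\left(a + 1\right)^{5}},$$
and the integrand here is exactly the target integrand, so $I = - \frac{24}{\left(a + 1\right)^{5}}$.

Setting $a = \frac{7}{2}$:
$$I = - \frac{256}{19683}.$$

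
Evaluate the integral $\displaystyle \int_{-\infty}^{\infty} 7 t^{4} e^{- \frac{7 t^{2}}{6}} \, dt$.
$\frac{27 \sqrt{42} \sqrt{\pi}}{49}$

Start from the elementary integral
$$J(a) = \int_{-\infty}^{\infty} 7 e^{- a t^{2}} \, dt = \frac{7 \sqrt{\pi}}{\sqrt{a}}.$$

Differentiating under the integral sign brings down a factor of $(-t^2)$:
$$\frac{dJ}{da} = \int_{-\infty}^{\infty} - 7 t^{2} e^{- a t^{2}} \, dt = - \frac{7 \sqrt{\pi}}{2 a^{\frac{3}{2}}}.$$

Repeating twice in total — each differentiation brings down another $(-t^2)$ — gives
$$\frac{d^{2}J}{da^{2}} = \int_{-\infty}^{\infty} 7 t^{4} e^{- a t^{2}} \, dt = \frac{21 \sqrt{\pi}}{4 a^{\frac{5}{2}}},$$
and the integrand here is exactly the target integrand, so $I = \frac{21 \sqrt{\pi}}{4 a^{\frac{5}{2}}}$.

Setting $a = \frac{7}{6}$:
$$I = \frac{27 \sqrt{42} \sqrt{\pi}}{49}.$$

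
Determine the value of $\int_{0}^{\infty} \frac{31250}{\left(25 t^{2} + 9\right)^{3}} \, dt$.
$\frac{3125 \pi}{648}$

Start from the standard arctangent integral
$$J(a) = \int_{0}^{\infty} \frac{2}{a^{2} + t^{2}} \, dt = \frac{\pi}{a}.$$

Differentiating under the integral sign with respect to $a$,
$$\frac{dJ}{da} = \int_{0}^{\infty} - \frac{4 a}{\left(a^{2} + t^{2}\right)^{2}} \, dt = - \frac{\pi}{a^{2}},$$
so $\int_{0}^{\infty} \frac{2}{\left(a^{2} + t^{2}\right)^{2}} \, dt = \frac{\pi}{2 a^{3}}$.

Repeating — each differentiation of $1/(t^2+a^2)^j$ produces $-2ja/(t^2+a^2)^{j+1}$ — and dividing through by $-2ja$ at each step yields, after $2$ differentiations in total,
$$\int_{0}^{\infty} \frac{2}{\left(a^{2} + t^{2}\right)^{3}} \, dt = \frac{3 \pi}{8 a^{5}}.$$

Setting $a = \frac{3}{5}$:
$$I = \frac{3125 \pi}{648}.$$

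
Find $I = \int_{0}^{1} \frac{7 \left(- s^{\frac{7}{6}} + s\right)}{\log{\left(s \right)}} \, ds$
$\log{\left(\frac{35831808}{62748517} \right)}$

Introduce a parameter $a$ in the exponent: let $I(a) = \int_{0}^{1} \frac{7 \left(s - s^{a}\right)}{\log{\left(s \right)}} \, ds$.

Since $\dfrac{\partial}{\partial a}\,s^{a} = s^{a} \ln s$, the $\ln s$ in the denominator cancels and
$$\frac{dI}{da} = \int_{0}^{1} -7 s^{a} \, ds = -7 \left[\frac{s^{a+1}}{a+1}\right]_0^1 = - \frac{7}{a + 1}.$$

Integrating with respect to $a$ gives $I(a) = \log{\left(\frac{128}{\left(a + 1\right)^{7}} \right)} + C$.

At $a = 1$ the integrand is identically $0$, so $I(1) = 0$. The closed form gives $0$, hence $C = 0$.

Setting $a = \frac{7}{6}$:
$$I = \log{\left(\frac{35831808}{62748517} \right)}.$$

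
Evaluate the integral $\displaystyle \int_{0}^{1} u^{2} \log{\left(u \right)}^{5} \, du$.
$- \frac{40}{243}$

Start from the elementary integral
$$J(a) = \int_{0}^{1} u^{a} \, du = \frac{1}{a + 1}.$$

Differentiating under the integral sign brings down a factor of $\ln u$:
$$\frac{dJ}{da} = \int_{0}^{1} u^{a} \log{\left(u \right)} \, du = - \frac{1}{\left(a + 1\right)^{2}}.$$

Repeating $5$ times in total — each differentiation brings down another $\ln u$ — gives
$$\frac{d^{5}J}{da^{5}} = \int_{0}^{1} u^{a} \log{\left(u \right)}^{5} \, du = - \frac{120}{\left(a + 1\right)^{6}},$$
and the integrand here is exactly the target integrand, so $I = - \frac{120}{\left(a + 1\right)^{6}}$.

Setting $a = 2$:
$$I = - \frac{40}{243}.$$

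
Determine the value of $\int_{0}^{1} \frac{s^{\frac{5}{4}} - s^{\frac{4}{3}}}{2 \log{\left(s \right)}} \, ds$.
$\log{\left(\frac{3 \sqrt{21}}{14} \right)}$

Replace the exponent $\frac{4}{3}$ by a parameter $a$: let $I(a) = \int_{0}^{1} \frac{s^{\frac{5}{4}} - s^{a}}{2 \log{\left(s \right)}} \, ds$.

Since $\dfrac{\partial}{\partial a}\,s^{a} = s^{a} \ln s$, the $\ln s$ in the denominator cancels and
$$\frac{dI}{da} = \int_{0}^{1} - \frac{1}{2} s^{a} \, ds = - \frac{1}{2} \left[\frac{s^{a+1}}{a+1}\right]_0^1 = - \frac{1}{2 a + 2}.$$

Integrating with respect to $a$ gives $I(a) = - \frac{\log{\left(a + 1 \right)}}{2} - \log{\left(2 \right)} + \log{\left(3 \right)} + C$.

At $a = \frac{5}{4}$ the integrand is identically $0$, so $I(\frac{5}{4}) = 0$. The closed form gives $0$, hence $C = 0$.

Setting $a = \frac{4}{3}$:
$$I = \log{\left(\frac{3 \sqrt{21}}{14} \right)}.$$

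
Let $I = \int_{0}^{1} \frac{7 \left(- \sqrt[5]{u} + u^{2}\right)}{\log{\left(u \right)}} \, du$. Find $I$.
$\log{\left(\frac{78125}{128} \right)}$

Consider the one-parameter family: let $I(a) = \int_{0}^{1} \frac{7 \left(- \sqrt[5]{u} + u^{a}\right)}{\log{\left(u \right)}} \, du$.

Since $\dfrac{\partial}{\partial a}\,u^{a} = u^{a} \ln u$, the $\ln u$ in the denominator cancels and
$$\frac{dI}{da} = \int_{0}^{1} 7 u^{a} \, du = 7 \left[\frac{u^{a+1}}{a+1}\right]_0^1 = \frac{7}{a + 1}.$$

Integrating with respect to $a$ gives $I(a) = \log{\left(\frac{78125 \left(a + 1\right)^{7}}{279936} \right)} + C$.

At $a = \frac{1}{5}$ the integrand is identically $0$, so $I(\frac{1}{5}) = 0$. The closed form gives $0$, hence $C = 0$.

Setting $a = 2$:
$$I = \log{\left(\frac{78125}{128} \right)}.$$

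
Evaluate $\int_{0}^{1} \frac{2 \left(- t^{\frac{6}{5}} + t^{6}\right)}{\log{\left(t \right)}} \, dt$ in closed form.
$\log{\left(\frac{1225}{121} \right)}$

Introduce a parameter $a$ in the exponent: let $I(a) = \int_{0}^{1} \frac{2 \left(- t^{\frac{6}{5}} + t^{a}\right)}{\log{\left(t \right)}} \, dt$.

Since $\dfrac{\partial}{\partial a}\,t^{a} = t^{a} \ln t$, the $\ln t$ in the denominator cancels and
$$\frac{dI}{da} = \int_{0}^{1} 2 t^{a} \, dt = 2 \left[\frac{t^{a+1}}{a+1}\right]_0^1 = \frac{2}{a + 1}.$$

Integrating with respect to $a$ gives $I(a) = \log{\left(\frac{25 \left(a + 1\right)^{2}}{121} \right)} + C$.

At $a = \frac{6}{5}$ the integrand is identically $0$, so $I(\frac{6}{5}) = 0$. The closed form gives $0$, hence $C = 0$.

Setting $a = 6$:
$$I = \log{\left(\frac{1225}{121} \right)}.$$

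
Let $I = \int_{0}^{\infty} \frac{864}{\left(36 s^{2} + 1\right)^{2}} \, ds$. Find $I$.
$36 \pi$

Begin with the known result
$$J(a) = \int_{0}^{\infty} \frac{2}{3 \left(a^{2} + s^{2}\right)} \, ds = \frac{\pi}{3 a}.$$

Differentiating under the integral sign with respect to $a$,
$$\frac{dJ}{da} = \int_{0}^{\infty} - \frac{4 a}{3 \left(a^{2} + s^{2}\right)^{2}} \, ds = - \frac{\pi}{3 a^{2}},$$
so $\int_{0}^{\infty} \frac{2}{3 \left(a^{2} + s^{2}\right)^{2}} \, ds = \frac{\pi}{6 a^{3}}$.

Setting $a = \frac{1}{6}$:
$$I = 36 \pi.$$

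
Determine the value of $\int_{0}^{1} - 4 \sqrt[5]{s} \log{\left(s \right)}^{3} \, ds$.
$\frac{625}{54}$

Begin with the known integral
$$J(a) = \int_{0}^{1} - 4 s^{a} \, ds = - \frac{4}{a + 1}.$$

Differentiating under the integral sign brings down a factor of $\ln s$:
$$\frac{dJ}{da} = \int_{0}^{1} - 4 s^{a} \log{\left(s \right)} \, ds = \frac{4}{\left(a + 1\right)^{2}}.$$

Repeating $3$ times in total — each differentiation brings down another $\ln s$ — gives
$$\frac{d^{3}J}{da^{3}} = \int_{0}^{1} - 4 s^{a} \log{\left(s \right)}^{3} \, ds = \frac{24}{\left(a + 1\right)^{4}},$$
and the integrand here is exactly the target integrand, so $I = \frac{24}{\left(a + 1\right)^{4}}$.

Setting $a = \frac{1}{5}$:
$$I = \frac{625}{54}.$$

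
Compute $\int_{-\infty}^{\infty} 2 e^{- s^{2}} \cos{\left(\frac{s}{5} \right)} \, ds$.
$\frac{2 \sqrt{\pi}}{e^{\frac{1}{100}}}$

Let $b$ denote the cosine frequency and define $I(b) = \int_{-\infty}^{\infty} 2 e^{- s^{2}} \cos{\left(b s \right)} \, ds$.

Differentiating under the integral sign,
$$I'(b) = \int_{-\infty}^{\infty} - 2 s e^{- s^{2}} \sin{\left(b s \right)} \, ds.$$

Integrate $\int_{-\infty}^{\infty} s \sin(b s)\, e^{- s^{2}}\, ds$ by parts with $u = \sin(b s)$ and $dv = s\, e^{- s^{2}}\, ds$, giving $v = - \frac{e^{- s^{2}}}{2}$. The boundary term vanishes and
$$\int_{-\infty}^{\infty} s \sin(b s)\, e^{- s^{2}}\, ds = \frac{b}{2} \int_{-\infty}^{\infty} \cos(b s)\, e^{- s^{2}}\, ds,$$
so $I'(b) = - \frac{b}{2}\, I(b)$.

This is a separable first-order ODE; solving with the initial condition $I(0) = \int_{-\infty}^{\infty} 2 e^{- s^{2}}\,ds = 2 \sqrt{\pi}$ gives
$$I(b) = 2 \sqrt{\pi} e^{- \frac{b^{2}}{4}}.$$

Setting $b = \frac{1}{5}$:
$$I = \frac{2 \sqrt{\pi}}{e^{\frac{1}{100}}}.$$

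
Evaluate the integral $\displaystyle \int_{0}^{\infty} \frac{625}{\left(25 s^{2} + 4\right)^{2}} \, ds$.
$\frac{125 \pi}{32}$

Start from the standard arctangent integral
$$J(a) = \int_{0}^{\infty} \frac{1}{a^{2} + s^{2}} \, ds = \frac{\pi}{2 a}.$$

Differentiating under the integral sign with respect to $a$,
$$\frac{dJ}{da} = \int_{0}^{\infty} - \frac{2 a}{\left(a^{2} + s^{2}\right)^{2}} \, ds = - \frac{\pi}{2 a^{2}},$$
so $\int_{0}^{\infty} \frac{1}{\left(a^{2} + s^{2}\right)^{2}} \, ds = \frac{\pi}{4 a^{3}}$.

Setting $a = \frac{2}{5}$:
$$I = \frac{125 \pi}{32}.$$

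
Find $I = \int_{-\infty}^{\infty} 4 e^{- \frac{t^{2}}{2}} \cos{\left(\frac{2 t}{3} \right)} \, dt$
$\frac{4 \sqrt{2} \sqrt{\pi}}{e^{\frac{2}{9}}}$

Treat the cosine frequency as a parameter and define $I(b) = \int_{-\infty}^{\infty} 4 e^{- \frac{t^{2}}{2}} \cos{\left(b t \right)} \, dt$.

Differentiating under the integral sign,
$$I'(b) = \int_{-\infty}^{\infty} - 4 t e^{- \frac{t^{2}}{2}} \sin{\left(b t \right)} \, dt.$$

Integrate $\int_{-\infty}^{\infty} t \sin(b t)\, e^{- \frac{t^{2}}{2}}\, dt$ by parts with $u = \sin(b t)$ and $dv = t\, e^{- \frac{t^{2}}{2}}\, dt$, giving $v = - e^{- \frac{t^{2}}{2}}$. The boundary term vanishes and
$$\int_{-\infty}^{\infty} t \sin(b t)\, e^{- \frac{t^{2}}{2}}\, dt = b \int_{-\infty}^{\infty} \cos(b t)\, e^{- \frac{t^{2}}{2}}\, dt,$$
so $I'(b) = - b\, I(b)$.

This is a separable first-order ODE; solving with the initial condition $I(0) = \int_{-\infty}^{\infty} 4 e^{- \frac{t^{2}}{2}}\,dt = 4 \sqrt{2} \sqrt{\pi}$ gives
$$I(b) = 4 \sqrt{2} \sqrt{\pi} e^{- \frac{b^{2}}{2}}.$$

Setting $b = \frac{2}{3}$:
$$I = \frac{4 \sqrt{2} \sqrt{\pi}}{e^{\frac{2}{9}}}.$$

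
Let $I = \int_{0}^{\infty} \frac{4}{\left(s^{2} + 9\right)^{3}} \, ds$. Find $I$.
$\frac{\pi}{324}$

Recall the elementary integral
$$J(a) = \int_{0}^{\infty} \frac{4}{a^{2} + s^{2}} \, ds = \frac{2 \pi}{a}.$$

Differentiating under the integral sign with respect to $a$,
$$\frac{dJ}{da} = \int_{0}^{\infty} - \frac{8 a}{\left(a^{2} + s^{2}\right)^{2}} \, ds = - \frac{2 \pi}{a^{2}},$$
so $\int_{0}^{\infty} \frac{4}{\left(a^{2} + s^{2}\right)^{2}} \, ds = \frac{\pi}{a^{3}}$.

Repeating — each differentiation of $1/(s^2+a^2)^j$ produces $-2ja/(s^2+a^2)^{j+1}$ — and dividing through by $-2ja$ at each step yields, after $2$ differentiations in total,
$$\int_{0}^{\infty} \frac{4}{\left(a^{2} + s^{2}\right)^{3}} \, ds = \frac{3 \pi}{4 a^{5}}.$$

Setting $a = 3$:
$$I = \frac{\pi}{324}.$$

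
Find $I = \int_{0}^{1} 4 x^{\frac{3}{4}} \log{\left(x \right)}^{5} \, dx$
$- \frac{1966080}{117649}$

Start from the elementary integral
$$J(a) = \int_{0}^{1} 4 x^{a} \, dx = \frac{4}{a + 1}.$$

Differentiating under the integral sign brings down a factor of $\ln x$:
$$\frac{dJ}{da} = \int_{0}^{1} 4 x^{a} \log{\left(x \right)} \, dx = - \frac{4}{\left(a + 1\right)^{2}}.$$

Repeating $5$ times in total — each differentiation brings down another $\ln x$ — gives
$$\frac{d^{5}J}{da^{5}} = \int_{0}^{1} 4 x^{a} \log{\left(x \right)}^{5} \, dx = - \frac{480}{\left(a + 1\right)^{6}},$$
and the integrand here is exactly the target integrand, so $I = - \frac{480}{\left(a + 1\right)^{6}}$.

Setting $a = \frac{3}{4}$:
$$I = - \frac{1966080}{117649}.$$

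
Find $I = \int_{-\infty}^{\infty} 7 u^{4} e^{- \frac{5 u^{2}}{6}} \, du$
$\frac{189 \sqrt{30} \sqrt{\pi}}{125}$

Begin with the known integral
$$J(a) = \int_{-\infty}^{\infty} 7 e^{- a u^{2}} \, du = \frac{7 \sqrt{\pi}}{\sqrt{a}}.$$

Differentiating under the integral sign brings down a factor of $(-u^2)$:
$$\frac{dJ}{da} = \int_{-\infty}^{\infty} - 7 u^{2} e^{- a u^{2}} \, du = - \frac{7 \sqrt{\pi}}{2 a^{\frac{3}{2}}}.$$

Repeating twice in total — each differentiation brings down another $(-u^2)$ — gives
$$\frac{d^{2}J}{da^{2}} = \int_{-\infty}^{\infty} 7 u^{4} e^{- a u^{2}} \, du = \frac{21 \sqrt{\pi}}{4 a^{\frac{5}{2}}},$$
and the integrand here is exactly the target integrand, so $I = \frac{21 \sqrt{\pi}}{4 a^{\frac{5}{2}}}$.

Setting $a = \frac{5}{6}$:
$$I = \frac{189 \sqrt{30} \sqrt{\pi}}{125}.$$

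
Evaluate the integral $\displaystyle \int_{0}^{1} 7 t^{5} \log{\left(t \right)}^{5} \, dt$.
$- \frac{35}{1944}$

Consider the simpler parametrised integral
$$J(a) = \int_{0}^{1} 7 t^{a} \, dt = \frac{7}{a + 1}.$$

Differentiating under the integral sign brings down a factor of $\ln t$:
$$\frac{dJ}{da} = \int_{0}^{1} 7 t^{a} \log{\left(t \right)} \, dt = - \frac{7}{\left(a + 1\right)^{2}}.$$

Repeating $5$ times in total — each differentiation brings down another $\ln t$ — gives
$$\frac{d^{5}J}{da^{5}} = \int_{0}^{1} 7 t^{a} \log{\left(t \right)}^{5} \, dt = - \frac{840}{\left(a + 1\right)^{6}},$$
and the integrand here is exactly the target integrand, so $I = - \frac{840}{\left(a + 1\right)^{6}}$.

Setting $a = 5$:
$$I = - \frac{35}{1944}.$$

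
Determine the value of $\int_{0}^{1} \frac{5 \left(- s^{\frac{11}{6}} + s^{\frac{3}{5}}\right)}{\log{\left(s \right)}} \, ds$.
$\log{\left(\frac{254803968}{4437053125} \right)}$

Consider the one-parameter family: let $I(a) = \int_{0}^{1} \frac{5 \left(- s^{\frac{11}{6}} + s^{a}\right)}{\log{\left(s \right)}} \, ds$.

Since $\dfrac{\partial}{\partial a}\,s^{a} = s^{a} \ln s$, the $\ln s$ in the denominator cancels and
$$\frac{dI}{da} = \int_{0}^{1} 5 s^{a} \, ds = 5 \left[\frac{s^{a+1}}{a+1}\right]_0^1 = \frac{5}{a + 1}.$$

Integrating with respect to $a$ gives $I(a) = \log{\left(\frac{7776 \left(a + 1\right)^{5}}{1419857} \right)} + C$.

At $a = \frac{11}{6}$ the integrand is identically $0$, so $I(\frac{11}{6}) = 0$. The closed form gives $0$, hence $C = 0$.

Setting $a = \frac{3}{5}$:
$$I = \log{\left(\frac{254803968}{4437053125} \right)}.$$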